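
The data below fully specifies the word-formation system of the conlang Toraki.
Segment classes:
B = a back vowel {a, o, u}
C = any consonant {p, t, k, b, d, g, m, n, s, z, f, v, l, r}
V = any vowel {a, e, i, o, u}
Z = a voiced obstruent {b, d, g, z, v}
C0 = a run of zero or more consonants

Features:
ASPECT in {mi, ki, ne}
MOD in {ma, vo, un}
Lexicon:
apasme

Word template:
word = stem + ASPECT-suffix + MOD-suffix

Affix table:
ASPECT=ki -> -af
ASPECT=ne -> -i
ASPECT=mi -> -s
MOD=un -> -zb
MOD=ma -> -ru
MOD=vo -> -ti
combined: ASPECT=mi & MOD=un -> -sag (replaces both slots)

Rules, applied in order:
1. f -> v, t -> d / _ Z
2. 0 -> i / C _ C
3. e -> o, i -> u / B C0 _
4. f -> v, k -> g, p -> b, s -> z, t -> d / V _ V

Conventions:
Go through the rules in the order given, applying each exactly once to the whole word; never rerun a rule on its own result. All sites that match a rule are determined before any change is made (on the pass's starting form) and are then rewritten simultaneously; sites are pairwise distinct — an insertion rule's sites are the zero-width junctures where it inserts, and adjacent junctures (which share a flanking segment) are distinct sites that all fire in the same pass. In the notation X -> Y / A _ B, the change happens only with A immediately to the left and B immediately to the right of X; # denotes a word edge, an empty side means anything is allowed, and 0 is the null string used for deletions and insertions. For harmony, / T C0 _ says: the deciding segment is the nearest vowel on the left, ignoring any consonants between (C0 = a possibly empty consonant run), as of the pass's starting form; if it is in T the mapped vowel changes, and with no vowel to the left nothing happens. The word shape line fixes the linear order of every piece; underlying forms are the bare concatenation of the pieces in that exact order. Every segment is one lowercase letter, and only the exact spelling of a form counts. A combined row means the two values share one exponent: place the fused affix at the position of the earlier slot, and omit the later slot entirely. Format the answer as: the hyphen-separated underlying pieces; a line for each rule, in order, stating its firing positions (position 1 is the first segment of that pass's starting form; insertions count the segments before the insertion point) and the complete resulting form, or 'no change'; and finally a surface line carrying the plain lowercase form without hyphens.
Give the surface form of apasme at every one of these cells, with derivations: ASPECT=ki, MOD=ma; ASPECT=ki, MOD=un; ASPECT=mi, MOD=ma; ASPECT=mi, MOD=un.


cell ASPECT=ki, MOD=ma:
underlying: apasme-af-ru
1. f -> v, t -> d / _ Z: no change
2. 0 -> i / C _ C: inserts after position(s) 4, 8: apasimeafiru
3. e -> o, i -> u / B C0 _: fires at position(s) 5, 10: apasumeafuru
4. f -> v, k -> g, p -> b, s -> z, t -> d / V _ V: fires at position(s) 2, 4, 9: abazumeavuru
surface: abazumeavuru

cell ASPECT=ki, MOD=un:
underlying: apasme-af-zb
1. f -> v, t -> d / _ Z: fires at position(s) 8: apasmeavzb
2. 0 -> i / C _ C: inserts after position(s) 4, 8, 9: apasimeavizib
3. e -> o, i -> u / B C0 _: fires at position(s) 5, 10: apasumeavuzib
4. f -> v, k -> g, p -> b, s -> z, t -> d / V _ V: fires at position(s) 2, 4: abazumeavuzib
surface: abazumeavuzib

cell ASPECT=mi, MOD=ma:
underlying: apasme-s-ru
1. f -> v, t -> d / _ Z: no change
2. 0 -> i / C _ C: inserts after position(s) 4, 7: apasimesiru
3. e -> o, i -> u / B C0 _: fires at position(s) 5: apasumesiru
4. f -> v, k -> g, p -> b, s -> z, t -> d / V _ V: fires at position(s) 2, 4, 8: abazumeziru
surface: abazumeziru

cell ASPECT=mi, MOD=un:
underlying: apasme-sag
1. f -> v, t -> d / _ Z: no change
2. 0 -> i / C _ C: inserts after position(s) 4: apasimesag
3. e -> o, i -> u / B C0 _: fires at position(s) 5: apasumesag
4. f -> v, k -> g, p -> b, s -> z, t -> d / V _ V: fires at position(s) 2, 4, 8: abazumezag
surface: abazumezag


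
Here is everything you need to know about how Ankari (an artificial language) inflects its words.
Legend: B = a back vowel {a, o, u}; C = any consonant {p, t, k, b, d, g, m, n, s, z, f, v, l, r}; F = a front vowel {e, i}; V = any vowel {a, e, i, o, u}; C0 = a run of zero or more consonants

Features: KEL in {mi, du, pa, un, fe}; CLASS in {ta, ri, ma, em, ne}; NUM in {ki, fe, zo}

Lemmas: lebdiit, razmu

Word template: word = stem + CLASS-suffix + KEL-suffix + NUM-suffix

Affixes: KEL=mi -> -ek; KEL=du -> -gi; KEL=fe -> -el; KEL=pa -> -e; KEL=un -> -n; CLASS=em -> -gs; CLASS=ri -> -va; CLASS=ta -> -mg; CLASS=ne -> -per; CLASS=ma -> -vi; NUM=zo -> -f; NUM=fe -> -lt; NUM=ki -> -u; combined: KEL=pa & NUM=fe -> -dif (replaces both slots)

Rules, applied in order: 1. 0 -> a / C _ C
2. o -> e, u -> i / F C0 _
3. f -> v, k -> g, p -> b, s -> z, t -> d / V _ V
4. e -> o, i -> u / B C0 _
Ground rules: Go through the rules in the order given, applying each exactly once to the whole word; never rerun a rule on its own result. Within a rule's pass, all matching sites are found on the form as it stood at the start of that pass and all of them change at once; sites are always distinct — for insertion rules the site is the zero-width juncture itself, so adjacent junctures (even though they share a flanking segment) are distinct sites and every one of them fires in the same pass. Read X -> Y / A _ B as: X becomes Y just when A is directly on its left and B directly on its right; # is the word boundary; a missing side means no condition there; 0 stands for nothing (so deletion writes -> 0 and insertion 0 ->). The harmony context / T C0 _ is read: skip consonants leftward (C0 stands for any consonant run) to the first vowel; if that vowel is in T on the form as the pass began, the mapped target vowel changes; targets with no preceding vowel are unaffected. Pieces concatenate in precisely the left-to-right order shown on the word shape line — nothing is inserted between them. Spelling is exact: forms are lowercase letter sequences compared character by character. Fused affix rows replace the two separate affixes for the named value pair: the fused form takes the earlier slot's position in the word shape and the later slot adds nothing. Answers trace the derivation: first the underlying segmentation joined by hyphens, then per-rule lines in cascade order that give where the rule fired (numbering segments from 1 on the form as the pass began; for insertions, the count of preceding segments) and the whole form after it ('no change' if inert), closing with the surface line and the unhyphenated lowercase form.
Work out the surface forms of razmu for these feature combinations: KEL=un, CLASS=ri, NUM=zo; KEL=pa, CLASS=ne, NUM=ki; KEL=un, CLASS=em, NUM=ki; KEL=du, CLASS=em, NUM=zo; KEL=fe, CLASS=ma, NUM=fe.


cell KEL=un, CLASS=ri, NUM=zo:
underlying: razmu-va-n-f
1. 0 -> a / C _ C: inserts after position(s) 3, 8: razamuvanaf
2. o -> e, u -> i / F C0 _: no change
3. f -> v, k -> g, p -> b, s -> z, t -> d / V _ V: no change
4. e -> o, i -> u / B C0 _: no change
surface: razamuvanaf

cell KEL=pa, CLASS=ne, NUM=ki:
underlying: razmu-per-e-u
1. 0 -> a / C _ C: inserts after position(s) 3: razamupereu
2. o -> e, u -> i / F C0 _: fires at position(s) 11: razamuperei
3. f -> v, k -> g, p -> b, s -> z, t -> d / V _ V: fires at position(s) 7: razamuberei
4. e -> o, i -> u / B C0 _: fires at position(s) 8: razamuborei
surface: razamuborei

cell KEL=un, CLASS=em, NUM=ki:
underlying: razmu-gs-n-u
1. 0 -> a / C _ C: inserts after position(s) 3, 6, 7: razamugasanu
2. o -> e, u -> i / F C0 _: no change
3. f -> v, k -> g, p -> b, s -> z, t -> d / V _ V: fires at position(s) 9: razamugazanu
4. e -> o, i -> u / B C0 _: no change
surface: razamugazanu

cell KEL=du, CLASS=em, NUM=zo:
underlying: razmu-gs-gi-f
1. 0 -> a / C _ C: inserts after position(s) 3, 6, 7: razamugasagif
2. o -> e, u -> i / F C0 _: no change
3. f -> v, k -> g, p -> b, s -> z, t -> d / V _ V: fires at position(s) 9: razamugazagif
4. e -> o, i -> u / B C0 _: fires at position(s) 12: razamugazaguf
surface: razamugazaguf

cell KEL=fe, CLASS=ma, NUM=fe:
underlying: razmu-vi-el-lt
1. 0 -> a / C _ C: inserts after position(s) 3, 9, 10: razamuvielalat
2. o -> e, u -> i / F C0 _: no change
3. f -> v, k -> g, p -> b, s -> z, t -> d / V _ V: no change
4. e -> o, i -> u / B C0 _: fires at position(s) 8: razamuvuelalat
surface: razamuvuelalat


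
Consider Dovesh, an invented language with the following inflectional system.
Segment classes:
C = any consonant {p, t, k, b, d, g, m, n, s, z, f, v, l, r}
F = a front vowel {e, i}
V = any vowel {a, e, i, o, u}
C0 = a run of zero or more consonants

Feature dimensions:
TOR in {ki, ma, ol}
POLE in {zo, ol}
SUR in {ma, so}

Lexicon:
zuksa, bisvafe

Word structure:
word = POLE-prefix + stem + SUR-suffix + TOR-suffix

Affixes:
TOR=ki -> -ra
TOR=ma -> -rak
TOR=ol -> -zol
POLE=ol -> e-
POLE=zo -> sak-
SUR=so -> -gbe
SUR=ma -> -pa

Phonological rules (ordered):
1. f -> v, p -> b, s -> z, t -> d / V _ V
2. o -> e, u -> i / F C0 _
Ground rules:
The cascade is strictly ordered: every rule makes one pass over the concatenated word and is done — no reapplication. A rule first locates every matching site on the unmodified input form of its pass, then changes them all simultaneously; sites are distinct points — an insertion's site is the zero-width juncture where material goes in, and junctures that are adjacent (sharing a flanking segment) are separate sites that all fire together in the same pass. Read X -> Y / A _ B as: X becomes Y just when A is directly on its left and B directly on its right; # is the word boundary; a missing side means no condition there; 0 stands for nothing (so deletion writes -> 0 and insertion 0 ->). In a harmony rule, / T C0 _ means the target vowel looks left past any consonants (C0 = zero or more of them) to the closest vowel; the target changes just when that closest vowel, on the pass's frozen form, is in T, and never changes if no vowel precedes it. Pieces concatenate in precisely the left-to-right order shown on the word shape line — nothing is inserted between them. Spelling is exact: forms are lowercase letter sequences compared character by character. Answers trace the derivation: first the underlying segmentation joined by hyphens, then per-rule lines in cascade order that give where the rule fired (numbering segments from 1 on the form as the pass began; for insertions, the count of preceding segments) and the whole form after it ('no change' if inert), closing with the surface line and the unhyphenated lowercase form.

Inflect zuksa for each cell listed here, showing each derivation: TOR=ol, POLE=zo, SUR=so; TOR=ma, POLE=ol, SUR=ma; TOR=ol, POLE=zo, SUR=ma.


cell TOR=ol, POLE=zo, SUR=so:
underlying: sak-zuksa-gbe-zol
1. f -> v, p -> b, s -> z, t -> d / V _ V: no change
2. o -> e, u -> i / F C0 _: fires at position(s) 13: sakzuksagbezel
surface: sakzuksagbezel

cell TOR=ma, POLE=ol, SUR=ma:
underlying: e-zuksa-pa-rak
1. f -> v, p -> b, s -> z, t -> d / V _ V: fires at position(s) 7: ezuksabarak
2. o -> e, u -> i / F C0 _: fires at position(s) 3: eziksabarak
surface: eziksabarak

cell TOR=ol, POLE=zo, SUR=ma:
underlying: sak-zuksa-pa-zol
1. f -> v, p -> b, s -> z, t -> d / V _ V: fires at position(s) 9: sakzuksabazol
2. o -> e, u -> i / F C0 _: no change
surface: sakzuksabazol


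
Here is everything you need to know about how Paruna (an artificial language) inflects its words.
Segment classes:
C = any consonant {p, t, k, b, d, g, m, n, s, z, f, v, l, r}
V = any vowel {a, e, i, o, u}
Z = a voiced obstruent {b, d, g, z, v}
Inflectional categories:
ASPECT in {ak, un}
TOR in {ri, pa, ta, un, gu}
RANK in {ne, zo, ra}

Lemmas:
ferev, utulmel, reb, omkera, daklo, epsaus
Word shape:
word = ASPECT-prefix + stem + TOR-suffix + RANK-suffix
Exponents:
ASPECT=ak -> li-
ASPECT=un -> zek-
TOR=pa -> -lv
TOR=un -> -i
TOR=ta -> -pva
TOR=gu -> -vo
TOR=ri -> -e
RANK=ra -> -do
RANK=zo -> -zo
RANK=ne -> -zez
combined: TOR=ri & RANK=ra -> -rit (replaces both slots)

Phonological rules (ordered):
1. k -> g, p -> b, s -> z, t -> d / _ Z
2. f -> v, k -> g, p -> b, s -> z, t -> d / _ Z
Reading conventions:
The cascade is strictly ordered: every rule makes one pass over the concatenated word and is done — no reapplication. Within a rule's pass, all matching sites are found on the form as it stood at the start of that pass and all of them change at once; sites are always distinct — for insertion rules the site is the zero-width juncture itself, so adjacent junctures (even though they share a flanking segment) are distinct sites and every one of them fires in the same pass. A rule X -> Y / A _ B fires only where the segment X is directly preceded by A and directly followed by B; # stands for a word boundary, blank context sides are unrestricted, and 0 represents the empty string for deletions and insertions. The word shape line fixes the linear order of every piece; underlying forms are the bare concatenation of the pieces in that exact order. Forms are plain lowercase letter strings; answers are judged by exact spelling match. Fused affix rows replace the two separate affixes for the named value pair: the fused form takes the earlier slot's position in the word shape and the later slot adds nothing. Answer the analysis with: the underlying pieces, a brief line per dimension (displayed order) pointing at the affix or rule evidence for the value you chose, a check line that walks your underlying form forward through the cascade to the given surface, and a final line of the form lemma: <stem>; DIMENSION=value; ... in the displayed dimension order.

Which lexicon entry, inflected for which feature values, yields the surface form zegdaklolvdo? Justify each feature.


underlying: zek-daklo-lv-do
ASPECT=un - signalled by the affix zek-
TOR=pa - signalled by the affix -lv
RANK=ra - signalled by the affix -do
check: zekdaklolvdo -> zegdaklolvdo -> zegdaklolvdo
lemma: daklo; ASPECT=un; TOR=pa; RANK=ra


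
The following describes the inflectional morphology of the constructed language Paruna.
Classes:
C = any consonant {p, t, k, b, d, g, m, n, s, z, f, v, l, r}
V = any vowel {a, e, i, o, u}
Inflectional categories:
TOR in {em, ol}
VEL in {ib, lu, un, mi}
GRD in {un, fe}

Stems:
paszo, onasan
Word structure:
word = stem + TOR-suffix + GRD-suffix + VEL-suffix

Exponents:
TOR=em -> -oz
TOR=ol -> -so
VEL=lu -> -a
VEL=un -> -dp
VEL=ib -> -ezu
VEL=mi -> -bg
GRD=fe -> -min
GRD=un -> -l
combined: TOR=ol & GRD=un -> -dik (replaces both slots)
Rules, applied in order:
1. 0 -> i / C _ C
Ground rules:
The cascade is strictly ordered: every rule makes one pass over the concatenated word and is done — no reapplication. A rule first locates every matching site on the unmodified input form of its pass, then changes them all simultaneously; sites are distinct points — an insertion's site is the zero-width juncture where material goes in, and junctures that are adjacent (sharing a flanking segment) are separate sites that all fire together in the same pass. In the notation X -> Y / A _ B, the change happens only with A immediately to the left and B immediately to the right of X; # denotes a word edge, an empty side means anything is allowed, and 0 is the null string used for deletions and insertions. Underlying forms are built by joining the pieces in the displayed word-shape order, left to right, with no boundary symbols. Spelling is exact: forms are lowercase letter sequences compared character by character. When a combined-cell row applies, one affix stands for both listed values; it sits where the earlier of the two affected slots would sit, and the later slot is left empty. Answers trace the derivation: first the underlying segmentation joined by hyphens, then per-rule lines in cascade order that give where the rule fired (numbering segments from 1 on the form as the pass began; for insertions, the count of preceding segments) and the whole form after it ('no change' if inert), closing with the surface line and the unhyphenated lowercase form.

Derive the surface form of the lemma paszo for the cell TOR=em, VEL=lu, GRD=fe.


underlying: paszo-oz-min-a
1. 0 -> i / C _ C: inserts after position(s) 3, 7: pasizoozimina
surface: pasizoozimina


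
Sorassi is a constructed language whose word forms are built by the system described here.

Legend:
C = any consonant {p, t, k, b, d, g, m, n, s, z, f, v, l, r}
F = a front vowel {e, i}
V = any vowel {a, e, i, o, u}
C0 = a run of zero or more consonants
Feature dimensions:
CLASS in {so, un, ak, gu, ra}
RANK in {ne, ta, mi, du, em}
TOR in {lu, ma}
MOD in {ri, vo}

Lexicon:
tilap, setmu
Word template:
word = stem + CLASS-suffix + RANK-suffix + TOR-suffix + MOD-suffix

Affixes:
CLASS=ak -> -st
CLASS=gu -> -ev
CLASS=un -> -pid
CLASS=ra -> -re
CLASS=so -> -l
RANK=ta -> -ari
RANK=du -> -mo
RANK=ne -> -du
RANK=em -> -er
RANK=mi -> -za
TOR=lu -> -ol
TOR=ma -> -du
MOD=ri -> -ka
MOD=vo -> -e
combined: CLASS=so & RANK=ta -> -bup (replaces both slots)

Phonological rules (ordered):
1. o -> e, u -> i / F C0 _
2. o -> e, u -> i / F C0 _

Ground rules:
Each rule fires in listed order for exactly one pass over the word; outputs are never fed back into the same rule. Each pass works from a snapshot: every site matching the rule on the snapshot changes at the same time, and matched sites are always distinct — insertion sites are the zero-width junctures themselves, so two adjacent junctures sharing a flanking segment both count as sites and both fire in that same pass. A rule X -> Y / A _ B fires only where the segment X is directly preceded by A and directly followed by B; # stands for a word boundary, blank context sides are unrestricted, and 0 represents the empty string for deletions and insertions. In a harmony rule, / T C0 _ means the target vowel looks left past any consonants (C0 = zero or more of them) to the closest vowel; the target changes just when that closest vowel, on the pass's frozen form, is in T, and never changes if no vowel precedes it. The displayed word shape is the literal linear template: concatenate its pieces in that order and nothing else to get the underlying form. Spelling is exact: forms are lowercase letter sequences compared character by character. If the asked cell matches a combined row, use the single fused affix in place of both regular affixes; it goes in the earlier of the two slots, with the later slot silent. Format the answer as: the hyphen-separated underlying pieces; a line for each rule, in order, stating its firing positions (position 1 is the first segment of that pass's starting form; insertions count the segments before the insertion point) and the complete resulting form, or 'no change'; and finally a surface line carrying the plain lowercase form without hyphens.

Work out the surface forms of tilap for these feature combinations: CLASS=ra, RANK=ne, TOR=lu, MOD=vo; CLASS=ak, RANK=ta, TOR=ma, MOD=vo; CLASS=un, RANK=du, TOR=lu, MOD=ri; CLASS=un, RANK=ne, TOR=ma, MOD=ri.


cell CLASS=ra, RANK=ne, TOR=lu, MOD=vo:
underlying: tilap-re-du-ol-e
1. o -> e, u -> i / F C0 _: fires at position(s) 9: tilaprediole
2. o -> e, u -> i / F C0 _: fires at position(s) 10: tilaprediele
surface: tilaprediele

cell CLASS=ak, RANK=ta, TOR=ma, MOD=vo:
underlying: tilap-st-ari-du-e
1. o -> e, u -> i / F C0 _: fires at position(s) 12: tilapstaridie
2. o -> e, u -> i / F C0 _: no change
surface: tilapstaridie

cell CLASS=un, RANK=du, TOR=lu, MOD=ri:
underlying: tilap-pid-mo-ol-ka
1. o -> e, u -> i / F C0 _: fires at position(s) 10: tilappidmeolka
2. o -> e, u -> i / F C0 _: fires at position(s) 11: tilappidmeelka
surface: tilappidmeelka

cell CLASS=un, RANK=ne, TOR=ma, MOD=ri:
underlying: tilap-pid-du-du-ka
1. o -> e, u -> i / F C0 _: fires at position(s) 10: tilappiddiduka
2. o -> e, u -> i / F C0 _: fires at position(s) 12: tilappiddidika
surface: tilappiddidika


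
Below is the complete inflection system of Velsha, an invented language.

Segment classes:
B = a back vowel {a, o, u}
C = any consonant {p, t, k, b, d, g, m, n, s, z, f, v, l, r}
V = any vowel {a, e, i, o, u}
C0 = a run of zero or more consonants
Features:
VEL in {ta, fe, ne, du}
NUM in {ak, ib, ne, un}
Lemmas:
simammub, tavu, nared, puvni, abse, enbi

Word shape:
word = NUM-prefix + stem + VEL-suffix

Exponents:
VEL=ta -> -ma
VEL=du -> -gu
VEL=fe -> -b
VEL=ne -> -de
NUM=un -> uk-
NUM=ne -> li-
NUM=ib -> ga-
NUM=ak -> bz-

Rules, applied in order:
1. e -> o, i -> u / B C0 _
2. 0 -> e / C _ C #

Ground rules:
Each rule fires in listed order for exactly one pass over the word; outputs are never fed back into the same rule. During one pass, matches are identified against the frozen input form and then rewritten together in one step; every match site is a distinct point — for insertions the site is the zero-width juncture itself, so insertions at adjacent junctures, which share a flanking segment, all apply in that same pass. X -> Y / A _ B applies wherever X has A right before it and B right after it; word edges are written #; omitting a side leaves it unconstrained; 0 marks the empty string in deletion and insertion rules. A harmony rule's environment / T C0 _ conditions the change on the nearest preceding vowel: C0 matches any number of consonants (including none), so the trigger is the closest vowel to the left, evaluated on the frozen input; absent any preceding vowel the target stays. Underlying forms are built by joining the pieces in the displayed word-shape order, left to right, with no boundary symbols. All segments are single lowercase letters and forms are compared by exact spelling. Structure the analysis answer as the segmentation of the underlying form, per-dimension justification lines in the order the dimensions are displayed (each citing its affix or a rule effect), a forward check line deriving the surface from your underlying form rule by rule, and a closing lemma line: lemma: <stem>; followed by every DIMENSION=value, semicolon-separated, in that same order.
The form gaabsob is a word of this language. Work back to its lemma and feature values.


underlying: ga-abse-b
VEL=fe - signalled by the affix -b
NUM=ib - signalled by the affix ga-
check: gaabseb -> gaabsob -> gaabsob
lemma: abse; VEL=fe; NUM=ib


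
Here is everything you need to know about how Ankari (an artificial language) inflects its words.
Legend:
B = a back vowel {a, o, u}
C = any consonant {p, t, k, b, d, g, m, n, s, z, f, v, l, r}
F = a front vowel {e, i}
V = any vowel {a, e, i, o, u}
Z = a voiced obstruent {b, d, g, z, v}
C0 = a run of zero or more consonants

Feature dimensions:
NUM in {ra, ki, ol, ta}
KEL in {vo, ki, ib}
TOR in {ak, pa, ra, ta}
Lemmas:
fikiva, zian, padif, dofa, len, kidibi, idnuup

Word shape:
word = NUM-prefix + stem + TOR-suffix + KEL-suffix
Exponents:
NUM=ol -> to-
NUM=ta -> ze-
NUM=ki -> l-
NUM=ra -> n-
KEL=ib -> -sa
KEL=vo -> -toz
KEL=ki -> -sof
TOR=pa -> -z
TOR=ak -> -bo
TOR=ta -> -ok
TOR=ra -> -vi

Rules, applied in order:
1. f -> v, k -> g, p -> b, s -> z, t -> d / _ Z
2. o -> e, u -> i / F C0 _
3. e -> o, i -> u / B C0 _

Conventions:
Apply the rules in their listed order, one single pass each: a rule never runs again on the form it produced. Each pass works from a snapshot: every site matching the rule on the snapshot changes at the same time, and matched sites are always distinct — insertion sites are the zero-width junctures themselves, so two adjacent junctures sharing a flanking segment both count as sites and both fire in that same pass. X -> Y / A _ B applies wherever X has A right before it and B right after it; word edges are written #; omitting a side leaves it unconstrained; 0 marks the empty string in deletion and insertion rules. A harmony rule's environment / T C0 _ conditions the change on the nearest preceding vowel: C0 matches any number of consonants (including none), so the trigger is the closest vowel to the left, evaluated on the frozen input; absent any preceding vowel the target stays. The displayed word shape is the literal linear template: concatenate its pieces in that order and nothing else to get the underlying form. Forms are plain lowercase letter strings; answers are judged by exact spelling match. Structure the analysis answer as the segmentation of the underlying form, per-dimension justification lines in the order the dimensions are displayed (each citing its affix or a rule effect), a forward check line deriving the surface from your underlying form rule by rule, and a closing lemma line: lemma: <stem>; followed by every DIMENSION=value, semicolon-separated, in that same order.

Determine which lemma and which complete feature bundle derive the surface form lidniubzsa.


underlying: l-idnuup-z-sa
NUM=ki - signalled by the affix l-
KEL=ib - signalled by the affix -sa
TOR=pa - signalled by the affix -z
check: lidnuupzsa -> lidnuubzsa -> lidniubzsa -> lidniubzsa
lemma: idnuup; NUM=ki; KEL=ib; TOR=pa


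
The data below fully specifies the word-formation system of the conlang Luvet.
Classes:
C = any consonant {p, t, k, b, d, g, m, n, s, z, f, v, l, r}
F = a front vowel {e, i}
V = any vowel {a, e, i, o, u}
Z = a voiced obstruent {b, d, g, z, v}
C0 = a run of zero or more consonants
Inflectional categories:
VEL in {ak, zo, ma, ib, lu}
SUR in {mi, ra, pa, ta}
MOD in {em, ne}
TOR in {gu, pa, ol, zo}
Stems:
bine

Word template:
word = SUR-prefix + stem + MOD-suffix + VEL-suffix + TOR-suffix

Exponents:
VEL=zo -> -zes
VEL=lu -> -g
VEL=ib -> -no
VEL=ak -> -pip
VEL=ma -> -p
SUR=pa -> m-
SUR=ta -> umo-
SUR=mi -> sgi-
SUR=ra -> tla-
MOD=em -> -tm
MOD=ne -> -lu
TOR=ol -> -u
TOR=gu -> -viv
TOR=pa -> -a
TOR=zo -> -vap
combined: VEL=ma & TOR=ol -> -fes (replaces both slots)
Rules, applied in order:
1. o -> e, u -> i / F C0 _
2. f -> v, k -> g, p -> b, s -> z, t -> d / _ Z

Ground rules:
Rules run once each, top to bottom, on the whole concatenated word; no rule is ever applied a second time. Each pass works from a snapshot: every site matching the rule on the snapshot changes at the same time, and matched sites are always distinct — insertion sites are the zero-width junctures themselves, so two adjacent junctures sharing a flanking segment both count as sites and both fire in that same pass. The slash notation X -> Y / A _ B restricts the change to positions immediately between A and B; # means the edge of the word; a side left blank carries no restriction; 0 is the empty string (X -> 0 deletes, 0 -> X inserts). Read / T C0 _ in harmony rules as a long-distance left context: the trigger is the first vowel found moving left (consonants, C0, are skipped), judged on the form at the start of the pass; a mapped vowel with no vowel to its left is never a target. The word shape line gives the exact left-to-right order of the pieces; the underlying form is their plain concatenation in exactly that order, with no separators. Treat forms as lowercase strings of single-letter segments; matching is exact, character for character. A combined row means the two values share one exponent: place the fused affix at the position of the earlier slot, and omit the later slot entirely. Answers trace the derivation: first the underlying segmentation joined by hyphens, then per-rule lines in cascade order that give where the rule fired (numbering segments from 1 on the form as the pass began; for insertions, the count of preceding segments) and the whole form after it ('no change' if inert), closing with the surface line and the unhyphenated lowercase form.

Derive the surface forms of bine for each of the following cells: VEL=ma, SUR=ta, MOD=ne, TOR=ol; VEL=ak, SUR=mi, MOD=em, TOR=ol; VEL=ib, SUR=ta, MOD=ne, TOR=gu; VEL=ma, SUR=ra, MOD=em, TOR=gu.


cell VEL=ma, SUR=ta, MOD=ne, TOR=ol:
underlying: umo-bine-lu-fes
1. o -> e, u -> i / F C0 _: fires at position(s) 9: umobinelifes
2. f -> v, k -> g, p -> b, s -> z, t -> d / _ Z: no change
surface: umobinelifes

cell VEL=ak, SUR=mi, MOD=em, TOR=ol:
underlying: sgi-bine-tm-pip-u
1. o -> e, u -> i / F C0 _: fires at position(s) 13: sgibinetmpipi
2. f -> v, k -> g, p -> b, s -> z, t -> d / _ Z: fires at position(s) 1: zgibinetmpipi
surface: zgibinetmpipi

cell VEL=ib, SUR=ta, MOD=ne, TOR=gu:
underlying: umo-bine-lu-no-viv
1. o -> e, u -> i / F C0 _: fires at position(s) 9: umobinelinoviv
2. f -> v, k -> g, p -> b, s -> z, t -> d / _ Z: no change
surface: umobinelinoviv

cell VEL=ma, SUR=ra, MOD=em, TOR=gu:
underlying: tla-bine-tm-p-viv
1. o -> e, u -> i / F C0 _: no change
2. f -> v, k -> g, p -> b, s -> z, t -> d / _ Z: fires at position(s) 10: tlabinetmbviv
surface: tlabinetmbviv


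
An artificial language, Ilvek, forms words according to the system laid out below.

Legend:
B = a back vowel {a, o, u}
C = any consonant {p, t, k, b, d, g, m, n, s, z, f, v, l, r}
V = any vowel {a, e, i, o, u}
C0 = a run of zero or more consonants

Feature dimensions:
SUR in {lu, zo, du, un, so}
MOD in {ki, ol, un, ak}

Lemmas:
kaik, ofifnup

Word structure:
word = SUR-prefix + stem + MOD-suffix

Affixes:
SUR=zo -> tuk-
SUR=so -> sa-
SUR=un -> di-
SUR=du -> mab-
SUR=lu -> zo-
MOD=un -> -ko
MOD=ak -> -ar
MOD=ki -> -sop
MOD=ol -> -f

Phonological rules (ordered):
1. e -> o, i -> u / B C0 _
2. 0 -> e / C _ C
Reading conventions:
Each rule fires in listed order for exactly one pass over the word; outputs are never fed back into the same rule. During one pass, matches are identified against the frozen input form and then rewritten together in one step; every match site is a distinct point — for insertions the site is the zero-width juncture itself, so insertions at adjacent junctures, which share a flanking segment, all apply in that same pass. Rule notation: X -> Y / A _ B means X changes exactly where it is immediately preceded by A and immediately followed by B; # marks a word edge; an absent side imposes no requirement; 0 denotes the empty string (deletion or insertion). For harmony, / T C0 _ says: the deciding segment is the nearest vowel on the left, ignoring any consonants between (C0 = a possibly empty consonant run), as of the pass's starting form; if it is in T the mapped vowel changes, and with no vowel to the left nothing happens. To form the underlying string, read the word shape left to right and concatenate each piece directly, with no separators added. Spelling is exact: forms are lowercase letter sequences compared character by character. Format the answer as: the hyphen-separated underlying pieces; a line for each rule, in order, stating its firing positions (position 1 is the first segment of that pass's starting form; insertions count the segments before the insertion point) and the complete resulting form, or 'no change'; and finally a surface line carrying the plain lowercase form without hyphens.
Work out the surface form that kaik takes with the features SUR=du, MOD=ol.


underlying: mab-kaik-f
1. e -> o, i -> u / B C0 _: fires at position(s) 6: mabkaukf
2. 0 -> e / C _ C: inserts after position(s) 3, 7: mabekaukef
surface: mabekaukef


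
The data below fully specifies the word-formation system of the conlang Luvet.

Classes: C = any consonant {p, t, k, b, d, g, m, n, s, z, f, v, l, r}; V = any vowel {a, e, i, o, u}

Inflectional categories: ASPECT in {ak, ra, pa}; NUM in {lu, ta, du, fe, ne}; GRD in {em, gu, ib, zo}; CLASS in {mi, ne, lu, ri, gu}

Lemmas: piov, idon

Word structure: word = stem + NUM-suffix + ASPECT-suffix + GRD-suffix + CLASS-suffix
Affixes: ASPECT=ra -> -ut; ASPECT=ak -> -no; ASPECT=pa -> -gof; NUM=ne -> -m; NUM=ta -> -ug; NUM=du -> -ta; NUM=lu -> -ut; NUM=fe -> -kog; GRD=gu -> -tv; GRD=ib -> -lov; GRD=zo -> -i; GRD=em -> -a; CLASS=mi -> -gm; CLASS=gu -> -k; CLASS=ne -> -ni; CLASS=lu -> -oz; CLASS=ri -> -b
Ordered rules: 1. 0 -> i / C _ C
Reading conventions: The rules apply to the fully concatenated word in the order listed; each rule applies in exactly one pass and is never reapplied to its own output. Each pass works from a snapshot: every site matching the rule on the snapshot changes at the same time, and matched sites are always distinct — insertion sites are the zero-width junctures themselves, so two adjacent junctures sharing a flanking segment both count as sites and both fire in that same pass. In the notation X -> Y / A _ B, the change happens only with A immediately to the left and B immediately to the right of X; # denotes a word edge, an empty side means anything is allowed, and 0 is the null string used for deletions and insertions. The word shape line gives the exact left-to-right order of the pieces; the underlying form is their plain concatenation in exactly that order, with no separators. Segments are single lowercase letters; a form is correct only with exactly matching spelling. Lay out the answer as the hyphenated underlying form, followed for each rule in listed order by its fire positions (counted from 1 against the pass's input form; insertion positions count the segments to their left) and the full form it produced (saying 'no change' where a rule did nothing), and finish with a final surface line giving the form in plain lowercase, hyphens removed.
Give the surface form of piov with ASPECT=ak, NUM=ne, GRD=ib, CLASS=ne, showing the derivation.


underlying: piov-m-no-lov-ni
1. 0 -> i / C _ C: inserts after position(s) 4, 5, 10: pioviminolovini
surface: pioviminolovini


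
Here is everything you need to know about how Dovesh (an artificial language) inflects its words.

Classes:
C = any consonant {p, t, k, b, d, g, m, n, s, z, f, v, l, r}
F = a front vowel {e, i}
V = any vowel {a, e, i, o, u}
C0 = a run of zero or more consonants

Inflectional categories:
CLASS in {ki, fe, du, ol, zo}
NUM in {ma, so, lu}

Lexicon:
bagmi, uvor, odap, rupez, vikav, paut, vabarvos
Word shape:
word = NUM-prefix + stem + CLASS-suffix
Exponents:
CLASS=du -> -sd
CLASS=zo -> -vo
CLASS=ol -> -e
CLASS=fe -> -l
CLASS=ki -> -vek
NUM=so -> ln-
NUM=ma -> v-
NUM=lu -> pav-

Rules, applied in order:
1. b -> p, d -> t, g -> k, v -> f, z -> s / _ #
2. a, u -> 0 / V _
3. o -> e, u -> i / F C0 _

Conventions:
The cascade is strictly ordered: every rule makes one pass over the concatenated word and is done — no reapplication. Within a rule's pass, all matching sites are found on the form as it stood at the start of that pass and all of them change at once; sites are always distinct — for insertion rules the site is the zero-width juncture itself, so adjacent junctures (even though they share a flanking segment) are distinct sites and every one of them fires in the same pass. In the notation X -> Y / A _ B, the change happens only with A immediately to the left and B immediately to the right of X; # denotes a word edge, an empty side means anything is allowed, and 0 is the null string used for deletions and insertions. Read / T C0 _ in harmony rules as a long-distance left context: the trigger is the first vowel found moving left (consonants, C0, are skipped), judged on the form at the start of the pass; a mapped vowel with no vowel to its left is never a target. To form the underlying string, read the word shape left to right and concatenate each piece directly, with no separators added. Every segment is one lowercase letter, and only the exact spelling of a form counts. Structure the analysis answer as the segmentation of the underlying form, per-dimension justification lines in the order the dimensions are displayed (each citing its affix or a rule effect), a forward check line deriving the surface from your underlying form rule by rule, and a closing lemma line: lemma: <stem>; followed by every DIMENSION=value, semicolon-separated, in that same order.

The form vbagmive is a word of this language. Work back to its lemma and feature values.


underlying: v-bagmi-vo
CLASS=zo - signalled by the affix -vo
NUM=ma - signalled by the affix v-
check: vbagmivo -> vbagmivo -> vbagmivo -> vbagmive
lemma: bagmi; CLASS=zo; NUM=ma


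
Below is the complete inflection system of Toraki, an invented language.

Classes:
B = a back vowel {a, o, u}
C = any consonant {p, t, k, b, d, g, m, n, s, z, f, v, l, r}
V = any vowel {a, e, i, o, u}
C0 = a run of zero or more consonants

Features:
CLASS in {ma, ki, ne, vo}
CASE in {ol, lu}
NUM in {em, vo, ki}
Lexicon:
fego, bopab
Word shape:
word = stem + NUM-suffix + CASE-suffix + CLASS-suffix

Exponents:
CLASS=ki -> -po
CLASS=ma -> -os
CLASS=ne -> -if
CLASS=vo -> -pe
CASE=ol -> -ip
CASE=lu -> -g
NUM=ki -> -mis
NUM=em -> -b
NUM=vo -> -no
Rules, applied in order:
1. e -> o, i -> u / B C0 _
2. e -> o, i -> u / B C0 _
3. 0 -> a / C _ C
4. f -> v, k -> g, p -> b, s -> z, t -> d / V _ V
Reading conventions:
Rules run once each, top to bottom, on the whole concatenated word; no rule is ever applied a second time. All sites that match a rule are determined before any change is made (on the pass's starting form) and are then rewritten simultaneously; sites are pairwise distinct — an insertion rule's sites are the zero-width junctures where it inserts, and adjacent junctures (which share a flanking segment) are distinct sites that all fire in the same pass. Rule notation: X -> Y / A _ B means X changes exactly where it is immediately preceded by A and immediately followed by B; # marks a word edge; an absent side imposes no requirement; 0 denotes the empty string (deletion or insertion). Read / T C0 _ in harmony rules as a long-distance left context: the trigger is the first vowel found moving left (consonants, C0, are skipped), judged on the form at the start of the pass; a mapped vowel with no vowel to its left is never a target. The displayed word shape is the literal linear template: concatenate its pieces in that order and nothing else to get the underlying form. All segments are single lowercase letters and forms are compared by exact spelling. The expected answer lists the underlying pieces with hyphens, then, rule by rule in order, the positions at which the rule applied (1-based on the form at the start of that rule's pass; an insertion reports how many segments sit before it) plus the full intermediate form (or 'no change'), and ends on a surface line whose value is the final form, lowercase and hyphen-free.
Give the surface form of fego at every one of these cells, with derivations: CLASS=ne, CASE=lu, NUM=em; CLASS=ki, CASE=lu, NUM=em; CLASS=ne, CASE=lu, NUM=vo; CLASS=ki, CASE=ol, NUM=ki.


cell CLASS=ne, CASE=lu, NUM=em:
underlying: fego-b-g-if
1. e -> o, i -> u / B C0 _: fires at position(s) 7: fegobguf
2. e -> o, i -> u / B C0 _: no change
3. 0 -> a / C _ C: inserts after position(s) 5: fegobaguf
4. f -> v, k -> g, p -> b, s -> z, t -> d / V _ V: no change
surface: fegobaguf

cell CLASS=ki, CASE=lu, NUM=em:
underlying: fego-b-g-po
1. e -> o, i -> u / B C0 _: no change
2. e -> o, i -> u / B C0 _: no change
3. 0 -> a / C _ C: inserts after position(s) 5, 6: fegobagapo
4. f -> v, k -> g, p -> b, s -> z, t -> d / V _ V: fires at position(s) 9: fegobagabo
surface: fegobagabo

cell CLASS=ne, CASE=lu, NUM=vo:
underlying: fego-no-g-if
1. e -> o, i -> u / B C0 _: fires at position(s) 8: fegonoguf
2. e -> o, i -> u / B C0 _: no change
3. 0 -> a / C _ C: no change
4. f -> v, k -> g, p -> b, s -> z, t -> d / V _ V: no change
surface: fegonoguf

cell CLASS=ki, CASE=ol, NUM=ki:
underlying: fego-mis-ip-po
1. e -> o, i -> u / B C0 _: fires at position(s) 6: fegomusippo
2. e -> o, i -> u / B C0 _: fires at position(s) 8: fegomusuppo
3. 0 -> a / C _ C: inserts after position(s) 9: fegomusupapo
4. f -> v, k -> g, p -> b, s -> z, t -> d / V _ V: fires at position(s) 7, 9, 11: fegomuzubabo
surface: fegomuzubabo


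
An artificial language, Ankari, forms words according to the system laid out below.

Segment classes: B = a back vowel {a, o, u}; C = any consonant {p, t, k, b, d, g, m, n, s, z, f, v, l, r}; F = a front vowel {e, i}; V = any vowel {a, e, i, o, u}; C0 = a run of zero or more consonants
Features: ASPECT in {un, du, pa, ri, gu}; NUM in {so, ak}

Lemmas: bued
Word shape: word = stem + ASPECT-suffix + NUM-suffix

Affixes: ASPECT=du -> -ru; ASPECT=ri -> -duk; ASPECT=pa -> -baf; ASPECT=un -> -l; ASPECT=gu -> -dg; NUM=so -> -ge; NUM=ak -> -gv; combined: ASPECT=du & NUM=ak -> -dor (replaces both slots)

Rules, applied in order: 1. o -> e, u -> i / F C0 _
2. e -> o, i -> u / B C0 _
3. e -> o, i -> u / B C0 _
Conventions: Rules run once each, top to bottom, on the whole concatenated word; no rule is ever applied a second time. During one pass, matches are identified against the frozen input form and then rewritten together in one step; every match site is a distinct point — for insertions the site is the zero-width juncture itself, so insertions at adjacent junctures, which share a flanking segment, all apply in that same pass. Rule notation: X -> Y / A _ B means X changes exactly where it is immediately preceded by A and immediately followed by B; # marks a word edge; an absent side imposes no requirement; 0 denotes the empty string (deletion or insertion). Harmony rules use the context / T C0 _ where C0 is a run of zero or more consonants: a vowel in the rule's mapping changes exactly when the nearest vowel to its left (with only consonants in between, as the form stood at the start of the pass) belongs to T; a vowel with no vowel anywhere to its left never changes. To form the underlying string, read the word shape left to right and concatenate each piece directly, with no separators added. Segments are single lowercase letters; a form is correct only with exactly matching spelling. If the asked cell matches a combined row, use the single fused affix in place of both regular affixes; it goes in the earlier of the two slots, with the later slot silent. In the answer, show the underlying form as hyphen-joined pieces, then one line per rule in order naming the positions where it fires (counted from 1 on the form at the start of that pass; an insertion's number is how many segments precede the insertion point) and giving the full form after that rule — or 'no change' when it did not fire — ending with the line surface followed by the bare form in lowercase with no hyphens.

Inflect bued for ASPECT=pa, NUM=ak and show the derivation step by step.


underlying: bued-baf-gv
1. o -> e, u -> i / F C0 _: no change
2. e -> o, i -> u / B C0 _: fires at position(s) 3: buodbafgv
3. e -> o, i -> u / B C0 _: no change
surface: buodbafgv
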